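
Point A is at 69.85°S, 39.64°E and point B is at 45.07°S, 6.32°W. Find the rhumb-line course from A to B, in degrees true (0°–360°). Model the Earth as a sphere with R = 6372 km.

Meridional parts: M(φ₁)=-1.7278, M(φ₂)=-0.8831 → ΔM = +0.8447;  Δλ = -0.8022 rad
tan C = Δλ / ΔM = -0.9496 → C = 316.48°

316.5°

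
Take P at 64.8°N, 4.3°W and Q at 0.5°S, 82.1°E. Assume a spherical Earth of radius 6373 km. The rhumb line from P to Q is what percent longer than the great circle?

3.9%

Great circle: σ = 1.5520 rad → d_gc = Rσ = 9890.6 km
Rhumb: Δφ = -1.1397, Δλ = +1.5080, Δψ = -1.5070, q = Δφ/Δψ = 0.7563 → d_rh = R√(Δφ²+q²Δλ²) = 10275.3 km
Excess = (10275.3 − 9890.6) / 9890.6 = 384.7 / 9890.6 = 3.89% ≈ 3.9%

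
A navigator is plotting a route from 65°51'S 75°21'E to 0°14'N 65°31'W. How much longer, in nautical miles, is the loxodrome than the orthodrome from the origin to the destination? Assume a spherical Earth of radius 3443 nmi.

926 nmi

Great circle: cos σ = sin φ₁ sin φ₂ + cos φ₁ cos φ₂ cos Δλ,  σ = 1.8976 rad → d_gc = 6533.6 nmi
Rhumb line: Δψ = +1.5462, q = Δφ/Δψ = 0.7459, d_rh = R√(Δφ²+q²Δλ²) = 7459.2 nmi
Excess = 7459.2 − 6533.6 = 925.6 ≈ 926 nmi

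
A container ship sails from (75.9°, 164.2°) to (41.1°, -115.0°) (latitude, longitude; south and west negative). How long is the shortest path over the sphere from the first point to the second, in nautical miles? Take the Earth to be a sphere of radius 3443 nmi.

2895 nmi

cos σ = sin φ₁ sin φ₂ + cos φ₁ cos φ₂ cos Δλ
      = sin(75.90°)sin(41.10°) + cos(75.90°)cos(41.10°)cos(80.80°) = 0.6669
σ = 48.170° → d = Rσ = 3443·0.84073 = 2895 nmi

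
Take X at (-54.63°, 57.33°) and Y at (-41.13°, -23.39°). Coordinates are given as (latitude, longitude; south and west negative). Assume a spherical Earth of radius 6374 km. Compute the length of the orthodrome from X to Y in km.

5857 km

cos σ = sin φ₁ sin φ₂ + cos φ₁ cos φ₂ cos Δλ
      = sin(-54.63°)sin(-41.13°) + cos(-54.63°)cos(-41.13°)cos(-80.72°) = 0.6067
σ = 52.650° → d = Rσ = 6374·0.91892 = 5857 km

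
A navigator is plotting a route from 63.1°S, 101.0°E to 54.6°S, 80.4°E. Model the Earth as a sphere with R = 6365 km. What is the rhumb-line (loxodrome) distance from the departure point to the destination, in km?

Δψ = ln[tan(π/4+φ₂/2)/tan(π/4+φ₁/2)] = +0.2885;  Δφ = +0.1484 rad,  Δλ = -0.3595 rad
q = Δφ/Δψ = 0.5142
d = R·√(Δφ² + q²Δλ²) = 6365·0.23704 = 1509 km

1509 km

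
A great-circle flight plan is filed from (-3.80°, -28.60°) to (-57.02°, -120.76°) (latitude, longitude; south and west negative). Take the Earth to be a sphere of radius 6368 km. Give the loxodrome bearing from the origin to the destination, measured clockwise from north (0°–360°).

Δψ = ln[tan(π/4+φ₂/2)/tan(π/4+φ₁/2)] = -1.1509
Δλ = -1.6085 rad (taken the short way round)
course = atan2(Δλ, Δψ) = 234.41°

234.4°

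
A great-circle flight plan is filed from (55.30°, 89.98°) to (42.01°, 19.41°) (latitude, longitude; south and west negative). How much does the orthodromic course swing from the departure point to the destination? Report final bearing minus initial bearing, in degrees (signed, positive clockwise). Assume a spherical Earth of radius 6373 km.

Initial bearing θ₁ = atan2(sin Δλ cos φ₂, cos φ₁ sin φ₂ − sin φ₁ cos φ₂ cos Δλ) = 284.24°
Final bearing θ₂ = (initial bearing from the destination back to the start) + 180° = 227.96°
Δθ = θ₂ − θ₁ = -56.3°

-56.3°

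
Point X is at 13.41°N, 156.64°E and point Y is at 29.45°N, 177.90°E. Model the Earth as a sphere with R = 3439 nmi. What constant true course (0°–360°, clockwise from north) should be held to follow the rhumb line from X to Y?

50.9°

Δψ = ln[tan(π/4+φ₂/2)/tan(π/4+φ₁/2)] = +0.3020
Δλ = +0.3711 rad (taken the short way round)
course = atan2(Δλ, Δψ) = 50.85°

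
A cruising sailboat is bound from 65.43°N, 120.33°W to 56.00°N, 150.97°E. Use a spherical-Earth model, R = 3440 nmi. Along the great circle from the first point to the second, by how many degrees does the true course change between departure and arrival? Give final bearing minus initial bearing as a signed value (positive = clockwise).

Initial bearing θ₁ = atan2(sin Δλ cos φ₂, cos φ₁ sin φ₂ − sin φ₁ cos φ₂ cos Δλ) = 300.79°
Final bearing θ₂ = (initial bearing from the destination back to the start) + 180° = 219.70°
Δθ = θ₂ − θ₁ = -81.1°

-81.1°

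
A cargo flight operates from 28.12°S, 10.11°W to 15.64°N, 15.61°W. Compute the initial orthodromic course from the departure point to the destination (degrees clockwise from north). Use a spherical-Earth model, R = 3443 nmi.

N = sin Δλ·cos φ₂ = -0.0923;  D = cos φ₁ sin φ₂ − sin φ₁ cos φ₂ cos Δλ = +0.6895
initial course = atan2(N, D) = 352.38°

352.4°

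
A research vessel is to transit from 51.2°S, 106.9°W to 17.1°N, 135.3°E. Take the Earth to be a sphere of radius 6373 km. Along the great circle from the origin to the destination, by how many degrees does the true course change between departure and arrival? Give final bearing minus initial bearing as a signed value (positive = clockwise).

+60.9°

Initial bearing θ₁ = atan2(sin Δλ cos φ₂, cos φ₁ sin φ₂ − sin φ₁ cos φ₂ cos Δλ) = 259.08°
Final bearing θ₂ = (initial bearing from the destination back to the start) + 180° = 319.93°
Δθ = θ₂ − θ₁ = +60.9°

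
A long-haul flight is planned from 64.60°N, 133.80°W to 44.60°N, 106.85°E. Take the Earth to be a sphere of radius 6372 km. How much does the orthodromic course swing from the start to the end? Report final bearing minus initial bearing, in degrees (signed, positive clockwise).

-109.5°

Initial bearing θ₁ = atan2(sin Δλ cos φ₂, cos φ₁ sin φ₂ − sin φ₁ cos φ₂ cos Δλ) = 314.81°
Final bearing θ₂ = (initial bearing from the destination back to the start) + 180° = 205.30°
Δθ = θ₂ − θ₁ = -109.5°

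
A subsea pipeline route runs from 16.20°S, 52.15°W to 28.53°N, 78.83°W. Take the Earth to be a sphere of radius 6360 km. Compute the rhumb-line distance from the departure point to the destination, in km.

Rhumb course C = atan2(Δλ, Δψ) with Δψ = ln[tan(π/4+φ₂/2)/tan(π/4+φ₁/2)] = +0.8065, Δλ = -0.4657 → C = 330.00°
d = R·|Δφ| / |cos C| = 6360·0.78069 / 0.86601 = 5733 km

5733 km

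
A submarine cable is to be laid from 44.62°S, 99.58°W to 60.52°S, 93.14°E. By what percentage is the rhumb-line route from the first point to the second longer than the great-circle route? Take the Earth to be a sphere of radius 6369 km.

Great circle: σ = 1.2976 rad → d_gc = Rσ = 8264.6 km
Rhumb: Δφ = -0.2775, Δλ = -2.9196, Δψ = -0.4632, q = Δφ/Δψ = 0.5991 → d_rh = R√(Δφ²+q²Δλ²) = 11279.0 km
Excess = (11279.0 − 8264.6) / 8264.6 = 3014.4 / 8264.6 = 36.47% ≈ 36.5%

36.5%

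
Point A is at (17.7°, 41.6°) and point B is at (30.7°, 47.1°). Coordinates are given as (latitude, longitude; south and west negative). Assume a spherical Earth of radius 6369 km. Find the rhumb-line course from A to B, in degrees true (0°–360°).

21.0°

Meridional parts: M(φ₁)=+0.3140, M(φ₂)=+0.5635 → ΔM = +0.2495;  Δλ = +0.0960 rad
tan C = Δλ / ΔM = +0.3847 → C = 21.04°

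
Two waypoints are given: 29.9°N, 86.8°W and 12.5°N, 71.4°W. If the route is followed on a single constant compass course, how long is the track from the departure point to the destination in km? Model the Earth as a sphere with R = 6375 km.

2505 km

Rhumb course C = atan2(Δλ, Δψ) with Δψ = ln[tan(π/4+φ₂/2)/tan(π/4+φ₁/2)] = -0.3274, Δλ = +0.2688 → C = 140.61°
d = R·|Δφ| / |cos C| = 6375·0.30369 / 0.77288 = 2505 km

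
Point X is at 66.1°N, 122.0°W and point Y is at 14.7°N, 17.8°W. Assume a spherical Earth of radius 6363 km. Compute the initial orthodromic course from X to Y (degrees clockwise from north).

θ = atan2( sin Δλ·cos φ₂ ,  cos φ₁ sin φ₂ − sin φ₁ cos φ₂ cos Δλ )
  = atan2(+0.9377, +0.3197) = 71.17°

71.2°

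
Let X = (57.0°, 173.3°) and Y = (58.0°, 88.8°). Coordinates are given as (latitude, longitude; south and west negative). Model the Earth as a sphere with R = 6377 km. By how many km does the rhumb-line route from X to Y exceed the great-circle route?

Great circle: cos σ = sin φ₁ sin φ₂ + cos φ₁ cos φ₂ cos Δλ,  σ = 0.7394 rad → d_gc = 4714.9 km
Rhumb line: Δψ = +0.0325, q = Δφ/Δψ = 0.5373, d_rh = R√(Δφ²+q²Δλ²) = 5054.1 km
Excess = 5054.1 − 4714.9 = 339.2 ≈ 339 km

339 km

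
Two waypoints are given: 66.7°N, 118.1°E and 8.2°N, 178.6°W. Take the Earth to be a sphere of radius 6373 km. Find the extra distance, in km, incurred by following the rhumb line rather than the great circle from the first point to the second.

Great circle: cos σ = sin φ₁ sin φ₂ + cos φ₁ cos φ₂ cos Δλ,  σ = 1.2589 rad → d_gc = 8022.7 km
Rhumb line: Δψ = -1.4354, q = Δφ/Δψ = 0.7113, d_rh = R√(Δφ²+q²Δλ²) = 8211.1 km
Excess = 8211.1 − 8022.7 = 188.4 ≈ 188 km

188 km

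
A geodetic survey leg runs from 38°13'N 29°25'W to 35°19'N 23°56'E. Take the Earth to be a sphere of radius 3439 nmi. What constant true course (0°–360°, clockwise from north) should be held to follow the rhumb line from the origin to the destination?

Meridional parts: M(φ₁)=+0.7228, M(φ₂)=+0.6596 → ΔM = -0.0632;  Δλ = +0.9311 rad
tan C = Δλ / ΔM = -14.7338 → C = 93.88°

93.9°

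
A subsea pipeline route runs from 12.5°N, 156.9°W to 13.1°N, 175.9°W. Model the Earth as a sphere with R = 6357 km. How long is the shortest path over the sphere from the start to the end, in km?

cos σ = sin φ₁ sin φ₂ + cos φ₁ cos φ₂ cos Δλ
      = sin(12.50°)sin(13.10°) + cos(12.50°)cos(13.10°)cos(-19.00°) = 0.9481
σ = 18.533° → d = Rσ = 6357·0.32347 = 2056 km

2056 km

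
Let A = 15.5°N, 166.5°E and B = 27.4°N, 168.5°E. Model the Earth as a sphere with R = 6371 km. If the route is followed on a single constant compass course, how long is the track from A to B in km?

1339 km

Rhumb course C = atan2(Δλ, Δψ) with Δψ = ln[tan(π/4+φ₂/2)/tan(π/4+φ₁/2)] = +0.2237, Δλ = +0.0349 → C = 8.87°
d = R·|Δφ| / |cos C| = 6371·0.20769 / 0.98804 = 1339 km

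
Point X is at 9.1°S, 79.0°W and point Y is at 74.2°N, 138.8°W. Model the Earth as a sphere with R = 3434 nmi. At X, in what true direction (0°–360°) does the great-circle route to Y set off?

θ = atan2( sin Δλ·cos φ₂ ,  cos φ₁ sin φ₂ − sin φ₁ cos φ₂ cos Δλ )
  = atan2(-0.2353, +0.9718) = 346.39°

346.4°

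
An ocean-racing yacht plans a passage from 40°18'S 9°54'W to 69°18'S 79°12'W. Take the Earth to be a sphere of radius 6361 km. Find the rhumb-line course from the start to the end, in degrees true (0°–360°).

232.4°

Meridional parts: M(φ₁)=-0.7698, M(φ₂)=-1.7003 → ΔM = -0.9305;  Δλ = -1.2095 rad
tan C = Δλ / ΔM = +1.2998 → C = 232.43°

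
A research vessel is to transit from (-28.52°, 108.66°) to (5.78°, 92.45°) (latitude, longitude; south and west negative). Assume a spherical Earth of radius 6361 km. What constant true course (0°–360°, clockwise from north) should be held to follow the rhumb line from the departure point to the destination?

Δψ = ln[tan(π/4+φ₂/2)/tan(π/4+φ₁/2)] = +0.6207
Δλ = -0.2829 rad (taken the short way round)
course = atan2(Δλ, Δψ) = 335.50°

335.5°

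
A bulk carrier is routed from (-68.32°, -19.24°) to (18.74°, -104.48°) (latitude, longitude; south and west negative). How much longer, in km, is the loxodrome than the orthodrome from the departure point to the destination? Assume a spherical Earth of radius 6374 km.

350 km

Great circle: cos σ = sin φ₁ sin φ₂ + cos φ₁ cos φ₂ cos Δλ,  σ = 1.8437 rad → d_gc = 11751.67 km
Rhumb line: Δψ = +1.9860, q = Δφ/Δψ = 0.7651, d_rh = R√(Δφ²+q²Δλ²) = 12101.23 km
Excess = 12101.23 − 11751.67 = 349.56 ≈ 350 km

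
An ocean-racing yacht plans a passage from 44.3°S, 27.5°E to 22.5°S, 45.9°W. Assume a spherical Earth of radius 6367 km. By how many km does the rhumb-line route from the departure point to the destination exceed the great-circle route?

Great circle: cos σ = sin φ₁ sin φ₂ + cos φ₁ cos φ₂ cos Δλ,  σ = 1.0971 rad → d_gc = 6985.3 km
Rhumb line: Δψ = +0.4610, q = Δφ/Δψ = 0.8253, d_rh = R√(Δφ²+q²Δλ²) = 7154.6 km
Excess = 7154.6 − 6985.3 = 169.3 ≈ 169 km

169 km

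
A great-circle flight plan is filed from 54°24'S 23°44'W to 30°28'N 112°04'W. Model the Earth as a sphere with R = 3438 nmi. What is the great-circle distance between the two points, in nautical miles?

6806 nmi

Haversine: a = sin²(Δφ/2)+cos φ₁ cos φ₂ sin²(Δλ/2) = 0.69884;  σ = 2·atan2(√a,√(1−a))
σ = 113.433° → d = Rσ = 3438·1.97978 = 6806 nmi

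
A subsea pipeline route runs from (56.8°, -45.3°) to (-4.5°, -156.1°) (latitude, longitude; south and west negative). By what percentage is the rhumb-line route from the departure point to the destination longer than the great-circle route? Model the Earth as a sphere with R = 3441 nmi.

5.2%

Great circle: σ = 1.8333 rad → d_gc = Rσ = 6308.4 nmi
Rhumb: Δφ = -1.0699, Δλ = -1.9338, Δψ = -1.2889, q = Δφ/Δψ = 0.8301 → d_rh = R√(Δφ²+q²Δλ²) = 6638.0 nmi
Excess = (6638.0 − 6308.4) / 6308.4 = 329.6 / 6308.4 = 5.22% ≈ 5.2%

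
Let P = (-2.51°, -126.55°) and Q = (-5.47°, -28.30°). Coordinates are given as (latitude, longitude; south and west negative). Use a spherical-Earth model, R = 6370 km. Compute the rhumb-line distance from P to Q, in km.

Δψ = ln[tan(π/4+φ₂/2)/tan(π/4+φ₁/2)] = -0.0518;  Δφ = -0.0517 rad,  Δλ = +1.7148 rad
q = Δφ/Δψ = 0.9975
d = R·√(Δφ² + q²Δλ²) = 6370·1.71122 = 10900 km

10900 km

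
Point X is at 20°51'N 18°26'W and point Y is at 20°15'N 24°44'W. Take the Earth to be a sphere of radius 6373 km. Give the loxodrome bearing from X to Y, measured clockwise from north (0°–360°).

264.2°

Meridional parts: M(φ₁)=+0.3722, M(φ₂)=+0.3610 → ΔM = -0.0112;  Δλ = -0.1100 rad
tan C = Δλ / ΔM = +9.8318 → C = 264.19°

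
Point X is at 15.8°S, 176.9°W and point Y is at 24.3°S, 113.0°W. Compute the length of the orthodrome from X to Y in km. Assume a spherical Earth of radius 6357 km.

6673 km

cos σ = sin φ₁ sin φ₂ + cos φ₁ cos φ₂ cos Δλ
      = sin(-15.80°)sin(-24.30°) + cos(-15.80°)cos(-24.30°)cos(63.90°) = 0.4979
σ = 60.141° → d = Rσ = 6357·1.04967 = 6673 km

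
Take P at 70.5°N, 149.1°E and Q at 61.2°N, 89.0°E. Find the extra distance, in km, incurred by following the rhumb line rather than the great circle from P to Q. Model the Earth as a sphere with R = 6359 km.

111 km

Great circle: cos σ = sin φ₁ sin φ₂ + cos φ₁ cos φ₂ cos Δλ,  σ = 0.4366 rad → d_gc = 2776.166 km
Rhumb line: Δψ = -0.4016, q = Δφ/Δψ = 0.4042, d_rh = R√(Δφ²+q²Δλ²) = 2886.670 km
Excess = 2886.670 − 2776.166 = 110.504 ≈ 111 km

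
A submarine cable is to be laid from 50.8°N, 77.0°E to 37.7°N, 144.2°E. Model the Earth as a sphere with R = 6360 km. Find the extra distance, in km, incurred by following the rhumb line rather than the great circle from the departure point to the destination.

164 km

Great circle: cos σ = sin φ₁ sin φ₂ + cos φ₁ cos φ₂ cos Δλ,  σ = 0.8397 rad → d_gc = 5340.5 km
Rhumb line: Δψ = -0.3212, q = Δφ/Δψ = 0.7118, d_rh = R√(Δφ²+q²Δλ²) = 5504.8 km
Excess = 5504.8 − 5340.5 = 164.3 ≈ 164 km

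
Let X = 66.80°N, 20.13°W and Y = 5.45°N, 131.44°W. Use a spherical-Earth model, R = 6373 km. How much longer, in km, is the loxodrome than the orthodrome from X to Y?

Great circle: cos σ = sin φ₁ sin φ₂ + cos φ₁ cos φ₂ cos Δλ,  σ = 1.6260 rad → d_gc = 10362.8 km
Rhumb line: Δψ = -1.4882, q = Δφ/Δψ = 0.7195, d_rh = R√(Δφ²+q²Δλ²) = 11221.6 km
Excess = 11221.6 − 10362.8 = 858.8 ≈ 859 km

859 km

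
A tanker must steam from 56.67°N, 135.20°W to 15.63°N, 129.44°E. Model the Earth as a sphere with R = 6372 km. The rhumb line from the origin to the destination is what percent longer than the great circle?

5.3%

Great circle: σ = 1.3942 rad → d_gc = Rσ = 8883.8 km
Rhumb: Δφ = -0.7163, Δλ = -1.6643, Δψ = -0.9299, q = Δφ/Δψ = 0.7703 → d_rh = R√(Δφ²+q²Δλ²) = 9357.5 km
Excess = (9357.5 − 8883.8) / 8883.8 = 473.7 / 8883.8 = 5.33% ≈ 5.3%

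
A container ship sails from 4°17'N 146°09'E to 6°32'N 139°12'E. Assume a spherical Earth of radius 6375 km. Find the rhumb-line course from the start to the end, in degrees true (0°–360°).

Δψ = ln[tan(π/4+φ₂/2)/tan(π/4+φ₁/2)] = +0.0394
Δλ = -0.1213 rad (taken the short way round)
course = atan2(Δλ, Δψ) = 288.02°

288.0°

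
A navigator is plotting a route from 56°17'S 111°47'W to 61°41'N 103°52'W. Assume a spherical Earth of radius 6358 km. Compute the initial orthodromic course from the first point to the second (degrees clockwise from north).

4.2°

θ = atan2( sin Δλ·cos φ₂ ,  cos φ₁ sin φ₂ − sin φ₁ cos φ₂ cos Δλ )
  = atan2(+0.0653, +0.8795) = 4.25°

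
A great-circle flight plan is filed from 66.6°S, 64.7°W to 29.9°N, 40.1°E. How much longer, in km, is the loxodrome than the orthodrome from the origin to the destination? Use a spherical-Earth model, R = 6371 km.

484 km

Great circle: cos σ = sin φ₁ sin φ₂ + cos φ₁ cos φ₂ cos Δλ,  σ = 2.1477 rad → d_gc = 13683.0 km
Rhumb line: Δψ = +2.1219, q = Δφ/Δψ = 0.7937, d_rh = R√(Δφ²+q²Δλ²) = 14166.7 km
Excess = 14166.7 − 13683.0 = 483.7 ≈ 484 km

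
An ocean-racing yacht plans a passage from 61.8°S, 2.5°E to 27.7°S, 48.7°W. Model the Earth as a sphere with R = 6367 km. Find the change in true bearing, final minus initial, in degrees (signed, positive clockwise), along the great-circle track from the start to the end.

+38.9°

At departure: θ₁ = atan2(sin Δλ cos φ₂, cos φ₁ sin φ₂ − sin φ₁ cos φ₂ cos Δλ) = 291.32°
At arrival: θ₂ = atan2(sin Δλ cos φ₁, −cos φ₂ sin φ₁ + sin φ₂ cos φ₁ cos Δλ) = 330.19°
Δθ = θ₂ − θ₁ = +38.9°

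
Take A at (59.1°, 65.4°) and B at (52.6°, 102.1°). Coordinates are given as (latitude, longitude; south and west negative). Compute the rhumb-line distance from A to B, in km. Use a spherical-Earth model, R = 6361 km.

Δψ = ln[tan(π/4+φ₂/2)/tan(π/4+φ₁/2)] = -0.2027;  Δφ = -0.1134 rad,  Δλ = +0.6405 rad
q = Δφ/Δψ = 0.5597
d = R·√(Δφ² + q²Δλ²) = 6361·0.37606 = 2392 km

2392 km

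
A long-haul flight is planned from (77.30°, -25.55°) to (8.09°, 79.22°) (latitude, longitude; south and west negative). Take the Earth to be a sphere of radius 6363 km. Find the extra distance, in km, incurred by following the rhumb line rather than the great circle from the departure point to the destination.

817 km

Great circle: cos σ = sin φ₁ sin φ₂ + cos φ₁ cos φ₂ cos Δλ,  σ = 1.4889 rad → d_gc = 9473.9 km
Rhumb line: Δψ = -2.0540, q = Δφ/Δψ = 0.5881, d_rh = R√(Δφ²+q²Δλ²) = 10290.7 km
Excess = 10290.7 − 9473.9 = 816.8 ≈ 817 km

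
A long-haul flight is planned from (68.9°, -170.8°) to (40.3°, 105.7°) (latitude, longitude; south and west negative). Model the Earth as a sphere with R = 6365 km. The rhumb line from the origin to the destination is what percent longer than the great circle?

Great circle: σ = 0.8834 rad → d_gc = Rσ = 5623.0 km
Rhumb: Δφ = -0.4992, Δλ = -1.4573, Δψ = -0.9109, q = Δφ/Δψ = 0.5480 → d_rh = R√(Δφ²+q²Δλ²) = 5994.2 km
Excess = (5994.2 − 5623.0) / 5623.0 = 371.2 / 5623.0 = 6.60% ≈ 6.6%

6.6%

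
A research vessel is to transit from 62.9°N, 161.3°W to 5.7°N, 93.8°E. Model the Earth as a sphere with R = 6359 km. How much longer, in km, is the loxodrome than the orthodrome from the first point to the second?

Great circle: cos σ = sin φ₁ sin φ₂ + cos φ₁ cos φ₂ cos Δλ,  σ = 1.5989 rad → d_gc = 10167.7 km
Rhumb line: Δψ = -1.3233, q = Δφ/Δψ = 0.7544, d_rh = R√(Δφ²+q²Δλ²) = 10837.3 km
Excess = 10837.3 − 10167.7 = 669.6 ≈ 670 km

670 km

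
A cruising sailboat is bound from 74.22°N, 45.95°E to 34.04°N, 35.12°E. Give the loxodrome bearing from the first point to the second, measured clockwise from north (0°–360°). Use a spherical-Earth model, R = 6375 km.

188.0°

Δψ = ln[tan(π/4+φ₂/2)/tan(π/4+φ₁/2)] = -1.3438
Δλ = -0.1890 rad (taken the short way round)
course = atan2(Δλ, Δψ) = 188.01°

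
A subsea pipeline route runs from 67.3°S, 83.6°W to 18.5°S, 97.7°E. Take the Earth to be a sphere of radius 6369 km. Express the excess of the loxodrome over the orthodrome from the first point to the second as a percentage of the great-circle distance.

36.7%

Great circle: σ = 1.6440 rad → d_gc = Rσ = 10470.7 km
Rhumb: Δφ = +0.8517, Δλ = -3.1189, Δψ = +1.2772, q = Δφ/Δψ = 0.6669 → d_rh = R√(Δφ²+q²Δλ²) = 14314.9 km
Excess = (14314.9 − 10470.7) / 10470.7 = 3844.2 / 10470.7 = 36.71% ≈ 36.7%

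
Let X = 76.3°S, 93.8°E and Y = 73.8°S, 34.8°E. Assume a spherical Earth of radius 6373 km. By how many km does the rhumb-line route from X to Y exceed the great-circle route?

70 km

Great circle: cos σ = sin φ₁ sin φ₂ + cos φ₁ cos φ₂ cos Δλ,  σ = 0.2576 rad → d_gc = 1641.7 km
Rhumb line: Δψ = +0.1695, q = Δφ/Δψ = 0.2574, d_rh = R√(Δφ²+q²Δλ²) = 1711.8 km
Excess = 1711.8 − 1641.7 = 70.1 ≈ 70 km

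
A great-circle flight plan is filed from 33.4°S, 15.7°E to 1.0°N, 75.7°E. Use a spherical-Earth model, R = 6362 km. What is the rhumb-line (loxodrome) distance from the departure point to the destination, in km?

7354 km

Δψ = ln[tan(π/4+φ₂/2)/tan(π/4+φ₁/2)] = +0.6365;  Δφ = +0.6004 rad,  Δλ = +1.0472 rad
q = Δφ/Δψ = 0.9432
d = R·√(Δφ² + q²Δλ²) = 6362·1.15591 = 7354 km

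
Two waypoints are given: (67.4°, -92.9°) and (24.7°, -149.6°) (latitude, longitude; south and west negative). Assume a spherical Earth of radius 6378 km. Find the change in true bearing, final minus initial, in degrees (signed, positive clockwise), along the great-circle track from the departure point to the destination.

At departure: θ₁ = atan2(sin Δλ cos φ₂, cos φ₁ sin φ₂ − sin φ₁ cos φ₂ cos Δλ) = 248.45°
At arrival: θ₂ = atan2(sin Δλ cos φ₁, −cos φ₂ sin φ₁ + sin φ₂ cos φ₁ cos Δλ) = 203.17°
Δθ = θ₂ − θ₁ = -45.3°

-45.3°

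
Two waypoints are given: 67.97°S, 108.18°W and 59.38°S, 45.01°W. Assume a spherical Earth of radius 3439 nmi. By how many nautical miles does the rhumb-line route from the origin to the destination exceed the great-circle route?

Great circle: cos σ = sin φ₁ sin φ₂ + cos φ₁ cos φ₂ cos Δλ,  σ = 0.4865 rad → d_gc = 1673.2 nmi
Rhumb line: Δψ = +0.3410, q = Δφ/Δψ = 0.4396, d_rh = R√(Δφ²+q²Δλ²) = 1744.8 nmi
Excess = 1744.8 − 1673.2 = 71.6 ≈ 72 nmi

72 nmi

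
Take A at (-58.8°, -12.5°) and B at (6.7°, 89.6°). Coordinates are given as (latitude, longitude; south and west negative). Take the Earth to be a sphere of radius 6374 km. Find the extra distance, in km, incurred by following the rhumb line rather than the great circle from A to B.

486 km

Great circle: cos σ = sin φ₁ sin φ₂ + cos φ₁ cos φ₂ cos Δλ,  σ = 1.7800 rad → d_gc = 11345.5 km
Rhumb line: Δψ = +1.3930, q = Δφ/Δψ = 0.8207, d_rh = R√(Δφ²+q²Δλ²) = 11831.5 km
Excess = 11831.5 − 11345.5 = 486.0 ≈ 486 km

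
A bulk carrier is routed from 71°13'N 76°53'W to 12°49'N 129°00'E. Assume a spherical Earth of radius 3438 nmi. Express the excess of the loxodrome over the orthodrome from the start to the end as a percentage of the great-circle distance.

22.8%

Great circle: σ = 1.6433 rad → d_gc = Rσ = 5649.7 nmi
Rhumb: Δφ = -1.0193, Δλ = -2.6898, Δψ = -1.5738, q = Δφ/Δψ = 0.6476 → d_rh = R√(Δφ²+q²Δλ²) = 6939.1 nmi
Excess = (6939.1 − 5649.7) / 5649.7 = 1289.4 / 5649.7 = 22.82% ≈ 22.8%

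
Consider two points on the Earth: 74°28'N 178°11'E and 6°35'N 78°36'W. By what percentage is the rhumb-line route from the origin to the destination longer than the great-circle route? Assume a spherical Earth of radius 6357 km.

8.0%

Great circle: σ = 1.5211 rad → d_gc = Rσ = 9669.9 km
Rhumb: Δφ = -1.1848, Δλ = +1.8015, Δψ = -1.8771, q = Δφ/Δψ = 0.6312 → d_rh = R√(Δφ²+q²Δλ²) = 10439.1 km
Excess = (10439.1 − 9669.9) / 9669.9 = 769.2 / 9669.9 = 7.955% ≈ 8.0%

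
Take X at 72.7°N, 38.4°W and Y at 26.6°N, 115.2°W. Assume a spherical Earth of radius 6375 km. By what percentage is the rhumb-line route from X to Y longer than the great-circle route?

5.0%

Great circle: σ = 1.0607 rad → d_gc = Rσ = 6762.3 km
Rhumb: Δφ = -0.8046, Δλ = -1.3404, Δψ = -1.4011, q = Δφ/Δψ = 0.5742 → d_rh = R√(Δφ²+q²Δλ²) = 7098.5 km
Excess = (7098.5 − 6762.3) / 6762.3 = 336.2 / 6762.3 = 4.97% ≈ 5.0%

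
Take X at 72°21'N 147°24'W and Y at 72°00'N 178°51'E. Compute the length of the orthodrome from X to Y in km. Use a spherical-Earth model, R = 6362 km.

1133 km

Haversine: a = sin²(Δφ/2)+cos φ₁ cos φ₂ sin²(Δλ/2) = 0.00790;  σ = 2·atan2(√a,√(1−a))
σ = 10.201° → d = Rσ = 6362·0.17805 = 1133 km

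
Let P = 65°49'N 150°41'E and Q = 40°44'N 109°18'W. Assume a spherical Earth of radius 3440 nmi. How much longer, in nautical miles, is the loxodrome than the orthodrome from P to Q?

332 nmi

Great circle: cos σ = sin φ₁ sin φ₂ + cos φ₁ cos φ₂ cos Δλ,  σ = 0.9988 rad → d_gc = 3436.005 nmi
Rhumb line: Δψ = -0.7610, q = Δφ/Δψ = 0.5753, d_rh = R√(Δφ²+q²Δλ²) = 3768.504 nmi
Excess = 3768.504 − 3436.005 = 332.499 ≈ 332 nmi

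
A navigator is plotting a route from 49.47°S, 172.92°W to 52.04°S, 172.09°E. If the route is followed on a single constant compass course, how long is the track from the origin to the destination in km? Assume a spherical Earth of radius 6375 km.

Rhumb course C = atan2(Δλ, Δψ) with Δψ = ln[tan(π/4+φ₂/2)/tan(π/4+φ₁/2)] = -0.0709, Δλ = -0.2616 → C = 254.83°
d = R·|Δφ| / |cos C| = 6375·0.04485 / 0.26165 = 1093 km

1093 km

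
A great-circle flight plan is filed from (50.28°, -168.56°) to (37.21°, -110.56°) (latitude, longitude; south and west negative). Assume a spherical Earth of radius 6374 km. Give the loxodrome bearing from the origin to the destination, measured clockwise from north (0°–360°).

Δψ = ln[tan(π/4+φ₂/2)/tan(π/4+φ₁/2)] = -0.3177
Δλ = +1.0123 rad (taken the short way round)
course = atan2(Δλ, Δψ) = 107.43°

107.4°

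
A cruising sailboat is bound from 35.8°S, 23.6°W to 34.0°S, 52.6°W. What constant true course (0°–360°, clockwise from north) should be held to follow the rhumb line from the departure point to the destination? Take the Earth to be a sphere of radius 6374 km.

Meridional parts: M(φ₁)=-0.6700, M(φ₂)=-0.6317 → ΔM = +0.0383;  Δλ = -0.5061 rad
tan C = Δλ / ΔM = -13.2125 → C = 274.33°

274.3°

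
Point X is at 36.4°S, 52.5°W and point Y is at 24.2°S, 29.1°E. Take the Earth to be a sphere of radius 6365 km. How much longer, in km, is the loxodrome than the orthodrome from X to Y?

200 km

Great circle: cos σ = sin φ₁ sin φ₂ + cos φ₁ cos φ₂ cos Δλ,  σ = 1.2127 rad → d_gc = 7718.8 km
Rhumb line: Δψ = +0.2474, q = Δφ/Δψ = 0.8606, d_rh = R√(Δφ²+q²Δλ²) = 7918.5 km
Excess = 7918.5 − 7718.8 = 199.7 ≈ 200 km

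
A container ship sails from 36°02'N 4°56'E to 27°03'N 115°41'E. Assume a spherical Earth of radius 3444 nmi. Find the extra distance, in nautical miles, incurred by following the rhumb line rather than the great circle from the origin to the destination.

322 nmi

Great circle: cos σ = sin φ₁ sin φ₂ + cos φ₁ cos φ₂ cos Δλ,  σ = 1.5584 rad → d_gc = 5367.3 nmi
Rhumb line: Δψ = -0.1843, q = Δφ/Δψ = 0.8507, d_rh = R√(Δφ²+q²Δλ²) = 5689.0 nmi
Excess = 5689.0 − 5367.3 = 321.7 ≈ 322 nmi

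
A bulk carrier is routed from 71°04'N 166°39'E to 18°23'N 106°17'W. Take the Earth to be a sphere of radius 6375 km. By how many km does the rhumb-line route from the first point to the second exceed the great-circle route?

469 km

Great circle: cos σ = sin φ₁ sin φ₂ + cos φ₁ cos φ₂ cos Δλ,  σ = 1.2513 rad → d_gc = 7977.2 km
Rhumb line: Δψ = -1.4648, q = Δφ/Δψ = 0.6277, d_rh = R√(Δφ²+q²Δλ²) = 8446.3 km
Excess = 8446.3 − 7977.2 = 469.1 ≈ 469 km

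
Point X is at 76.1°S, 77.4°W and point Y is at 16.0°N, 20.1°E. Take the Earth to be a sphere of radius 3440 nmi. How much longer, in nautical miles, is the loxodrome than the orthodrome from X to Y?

Great circle: cos σ = sin φ₁ sin φ₂ + cos φ₁ cos φ₂ cos Δλ,  σ = 1.8731 rad → d_gc = 6443.4 nmi
Rhumb line: Δψ = +2.3875, q = Δφ/Δψ = 0.6733, d_rh = R√(Δφ²+q²Δλ²) = 6790.4 nmi
Excess = 6790.4 − 6443.4 = 347.0 ≈ 347 nmi

347 nmi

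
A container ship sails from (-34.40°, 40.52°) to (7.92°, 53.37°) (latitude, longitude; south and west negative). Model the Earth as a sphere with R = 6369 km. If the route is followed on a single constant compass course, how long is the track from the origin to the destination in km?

4895 km

Δψ = ln[tan(π/4+φ₂/2)/tan(π/4+φ₁/2)] = +0.7788;  Δφ = +0.7386 rad,  Δλ = +0.2243 rad
q = Δφ/Δψ = 0.9484
d = R·√(Δφ² + q²Δλ²) = 6369·0.76864 = 4895 km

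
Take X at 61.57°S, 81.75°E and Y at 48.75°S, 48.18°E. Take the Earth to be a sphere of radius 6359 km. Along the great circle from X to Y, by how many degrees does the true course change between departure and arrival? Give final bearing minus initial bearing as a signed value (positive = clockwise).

+28.0°

At departure: θ₁ = atan2(sin Δλ cos φ₂, cos φ₁ sin φ₂ − sin φ₁ cos φ₂ cos Δλ) = 288.95°
At arrival: θ₂ = atan2(sin Δλ cos φ₁, −cos φ₂ sin φ₁ + sin φ₂ cos φ₁ cos Δλ) = 316.93°
Δθ = θ₂ − θ₁ = +28.0°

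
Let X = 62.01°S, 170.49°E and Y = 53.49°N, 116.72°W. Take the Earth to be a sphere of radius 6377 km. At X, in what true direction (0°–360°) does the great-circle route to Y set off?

N = sin Δλ·cos φ₂ = +0.5683;  D = cos φ₁ sin φ₂ − sin φ₁ cos φ₂ cos Δλ = +0.5327
initial course = atan2(N, D) = 46.86°

46.9°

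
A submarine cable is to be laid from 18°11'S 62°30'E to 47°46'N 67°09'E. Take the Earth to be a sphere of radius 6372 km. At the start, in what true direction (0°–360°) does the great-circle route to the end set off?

3.4°

θ = atan2( sin Δλ·cos φ₂ ,  cos φ₁ sin φ₂ − sin φ₁ cos φ₂ cos Δλ )
  = atan2(+0.0545, +0.9125) = 3.42°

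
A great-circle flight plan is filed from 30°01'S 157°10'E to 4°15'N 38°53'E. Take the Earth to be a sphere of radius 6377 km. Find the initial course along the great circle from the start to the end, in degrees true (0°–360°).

258.9°

N = sin Δλ·cos φ₂ = -0.8782;  D = cos φ₁ sin φ₂ − sin φ₁ cos φ₂ cos Δλ = -0.1722
initial course = atan2(N, D) = 258.91°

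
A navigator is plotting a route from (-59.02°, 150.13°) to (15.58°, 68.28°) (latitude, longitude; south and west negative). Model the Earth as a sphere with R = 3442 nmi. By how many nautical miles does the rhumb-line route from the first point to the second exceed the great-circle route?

120 nmi

Great circle: cos σ = sin φ₁ sin φ₂ + cos φ₁ cos φ₂ cos Δλ,  σ = 1.7315 rad → d_gc = 5959.70 nmi
Rhumb line: Δψ = +1.5586, q = Δφ/Δψ = 0.8354, d_rh = R√(Δφ²+q²Δλ²) = 6079.23 nmi
Excess = 6079.23 − 5959.70 = 119.53 ≈ 120 nmi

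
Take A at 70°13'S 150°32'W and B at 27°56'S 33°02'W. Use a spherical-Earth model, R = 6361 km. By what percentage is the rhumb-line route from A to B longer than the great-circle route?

13.0%

Great circle: σ = 1.2633 rad → d_gc = Rσ = 8035.5 km
Rhumb: Δφ = +0.7380, Δλ = +2.0508, Δψ = +1.2385, q = Δφ/Δψ = 0.5959 → d_rh = R√(Δφ²+q²Δλ²) = 9080.8 km
Excess = (9080.8 − 8035.5) / 8035.5 = 1045.3 / 8035.5 = 13.01% ≈ 13.0%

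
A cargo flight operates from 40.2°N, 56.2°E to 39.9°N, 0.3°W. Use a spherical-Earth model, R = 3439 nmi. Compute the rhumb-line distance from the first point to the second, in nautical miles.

2596 nmi

Δψ = ln[tan(π/4+φ₂/2)/tan(π/4+φ₁/2)] = -0.0068;  Δφ = -0.0052 rad,  Δλ = -0.9861 rad
q = Δφ/Δψ = 0.7655
d = R·√(Δφ² + q²Δλ²) = 3439·0.75487 = 2596 nmi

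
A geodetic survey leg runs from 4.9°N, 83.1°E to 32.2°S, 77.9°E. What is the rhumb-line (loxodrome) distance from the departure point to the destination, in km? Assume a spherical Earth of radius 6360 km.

Rhumb course C = atan2(Δλ, Δψ) with Δψ = ln[tan(π/4+φ₂/2)/tan(π/4+φ₁/2)] = -0.6798, Δλ = -0.0908 → C = 187.60°
d = R·|Δφ| / |cos C| = 6360·0.64752 / 0.99120 = 4155 km

4155 km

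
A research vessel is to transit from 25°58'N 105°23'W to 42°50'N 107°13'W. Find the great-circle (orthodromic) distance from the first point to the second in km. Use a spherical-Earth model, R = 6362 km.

1880 km

cos σ = sin φ₁ sin φ₂ + cos φ₁ cos φ₂ cos Δλ
      = sin(25.97°)sin(42.83°) + cos(25.97°)cos(42.83°)cos(-1.83°) = 0.9566
σ = 16.933° → d = Rσ = 6362·0.29554 = 1880 km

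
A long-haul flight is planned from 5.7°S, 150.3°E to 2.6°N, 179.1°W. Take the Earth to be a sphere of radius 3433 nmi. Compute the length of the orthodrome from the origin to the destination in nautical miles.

Haversine: a = sin²(Δφ/2)+cos φ₁ cos φ₂ sin²(Δλ/2) = 0.07445;  σ = 2·atan2(√a,√(1−a))
σ = 31.669° → d = Rσ = 3433·0.55272 = 1897 nmi

1897 nmi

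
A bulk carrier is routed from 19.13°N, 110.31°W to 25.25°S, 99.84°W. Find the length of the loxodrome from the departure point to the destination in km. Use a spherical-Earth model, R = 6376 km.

Rhumb course C = atan2(Δλ, Δψ) with Δψ = ln[tan(π/4+φ₂/2)/tan(π/4+φ₁/2)] = -0.7960, Δλ = +0.1827 → C = 167.07°
d = R·|Δφ| / |cos C| = 6376·0.77458 / 0.97464 = 5067 km

5067 km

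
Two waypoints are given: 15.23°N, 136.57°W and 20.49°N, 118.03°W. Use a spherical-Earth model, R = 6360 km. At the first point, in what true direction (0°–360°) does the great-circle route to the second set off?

70.7°

N = sin Δλ·cos φ₂ = +0.2978;  D = cos φ₁ sin φ₂ − sin φ₁ cos φ₂ cos Δλ = +0.1044
initial course = atan2(N, D) = 70.68°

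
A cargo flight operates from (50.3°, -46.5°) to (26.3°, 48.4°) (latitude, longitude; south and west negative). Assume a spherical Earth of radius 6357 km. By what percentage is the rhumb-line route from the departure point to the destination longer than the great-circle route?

Great circle: σ = 1.2745 rad → d_gc = Rσ = 8102.0 km
Rhumb: Δφ = -0.4189, Δλ = +1.6563, Δψ = -0.5428, q = Δφ/Δψ = 0.7717 → d_rh = R√(Δφ²+q²Δλ²) = 8550.5 km
Excess = (8550.5 − 8102.0) / 8102.0 = 448.5 / 8102.0 = 5.54% ≈ 5.5%

5.5%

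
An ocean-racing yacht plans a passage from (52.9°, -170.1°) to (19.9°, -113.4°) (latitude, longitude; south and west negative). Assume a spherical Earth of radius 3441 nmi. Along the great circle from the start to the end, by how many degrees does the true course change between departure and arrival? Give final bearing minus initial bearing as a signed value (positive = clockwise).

Initial bearing θ₁ = atan2(sin Δλ cos φ₂, cos φ₁ sin φ₂ − sin φ₁ cos φ₂ cos Δλ) = 104.72°
Final bearing θ₂ = (initial bearing from the destination back to the start) + 180° = 141.65°
Δθ = θ₂ − θ₁ = +36.9°

+36.9°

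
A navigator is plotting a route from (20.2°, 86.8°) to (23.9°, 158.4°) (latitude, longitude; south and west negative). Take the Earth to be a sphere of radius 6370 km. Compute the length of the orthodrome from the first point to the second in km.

7310 km

Haversine: a = sin²(Δφ/2)+cos φ₁ cos φ₂ sin²(Δλ/2) = 0.29464;  σ = 2·atan2(√a,√(1−a))
σ = 65.749° → d = Rσ = 6370·1.14754 = 7310 km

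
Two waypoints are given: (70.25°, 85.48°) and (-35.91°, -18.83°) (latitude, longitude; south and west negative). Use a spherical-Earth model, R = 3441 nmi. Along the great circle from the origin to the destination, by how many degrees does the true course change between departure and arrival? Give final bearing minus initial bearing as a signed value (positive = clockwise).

Initial bearing θ₁ = atan2(sin Δλ cos φ₂, cos φ₁ sin φ₂ − sin φ₁ cos φ₂ cos Δλ) = 269.29°
Final bearing θ₂ = (initial bearing from the destination back to the start) + 180° = 204.66°
Δθ = θ₂ − θ₁ = -64.6°

-64.6°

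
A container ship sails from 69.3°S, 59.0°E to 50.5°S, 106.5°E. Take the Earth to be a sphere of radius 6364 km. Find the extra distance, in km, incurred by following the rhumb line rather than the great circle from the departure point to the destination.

Great circle: cos σ = sin φ₁ sin φ₂ + cos φ₁ cos φ₂ cos Δλ,  σ = 0.5080 rad → d_gc = 3233.03 km
Rhumb line: Δψ = +0.6759, q = Δφ/Δψ = 0.4854, d_rh = R√(Δφ²+q²Δλ²) = 3304.47 km
Excess = 3304.47 − 3233.03 = 71.44 ≈ 71 km

71 km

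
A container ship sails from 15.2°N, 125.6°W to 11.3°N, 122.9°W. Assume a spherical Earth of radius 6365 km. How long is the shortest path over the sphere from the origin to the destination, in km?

522 km

Haversine: a = sin²(Δφ/2)+cos φ₁ cos φ₂ sin²(Δλ/2) = 0.00168;  σ = 2·atan2(√a,√(1−a))
σ = 4.703° → d = Rσ = 6365·0.08207 = 522 km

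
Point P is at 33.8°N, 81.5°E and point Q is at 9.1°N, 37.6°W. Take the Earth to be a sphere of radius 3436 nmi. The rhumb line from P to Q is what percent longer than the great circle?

Great circle: σ = 1.8871 rad → d_gc = Rσ = 6484.1 nmi
Rhumb: Δφ = -0.4311, Δλ = -2.0787, Δψ = -0.4680, q = Δφ/Δψ = 0.9212 → d_rh = R√(Δφ²+q²Δλ²) = 6744.5 nmi
Excess = (6744.5 − 6484.1) / 6484.1 = 260.4 / 6484.1 = 4.02% ≈ 4.0%

4.0%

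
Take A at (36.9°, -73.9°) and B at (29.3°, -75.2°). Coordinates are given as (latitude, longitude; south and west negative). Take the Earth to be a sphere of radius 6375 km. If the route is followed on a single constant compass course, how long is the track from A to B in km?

854 km

Δψ = ln[tan(π/4+φ₂/2)/tan(π/4+φ₁/2)] = -0.1586;  Δφ = -0.1326 rad,  Δλ = -0.0227 rad
q = Δφ/Δψ = 0.8366
d = R·√(Δφ² + q²Δλ²) = 6375·0.13400 = 854 km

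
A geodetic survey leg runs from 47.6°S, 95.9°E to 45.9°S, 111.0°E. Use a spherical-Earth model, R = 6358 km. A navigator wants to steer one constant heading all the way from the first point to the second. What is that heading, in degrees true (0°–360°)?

Meridional parts: M(φ₁)=-0.9471, M(φ₂)=-0.9038 → ΔM = +0.0433;  Δλ = +0.2635 rad
tan C = Δλ / ΔM = +6.0853 → C = 80.67°

80.7°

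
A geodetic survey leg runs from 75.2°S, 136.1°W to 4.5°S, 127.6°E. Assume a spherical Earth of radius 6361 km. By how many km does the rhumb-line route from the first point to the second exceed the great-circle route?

Great circle: cos σ = sin φ₁ sin φ₂ + cos φ₁ cos φ₂ cos Δλ,  σ = 1.5229 rad → d_gc = 9687.0 km
Rhumb line: Δψ = +1.9625, q = Δφ/Δψ = 0.6287, d_rh = R√(Δφ²+q²Δλ²) = 10334.2 km
Excess = 10334.2 − 9687.0 = 647.2 ≈ 647 km

647 km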